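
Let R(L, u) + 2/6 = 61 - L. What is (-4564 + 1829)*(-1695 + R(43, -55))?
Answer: 13762520/3 ≈ 4.5875e+6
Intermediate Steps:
R(L, u) = 182/3 - L (R(L, u) = -1/3 + (61 - L) = 182/3 - L)
(-4564 + 1829)*(-1695 + R(43, -55)) = (-4564 + 1829)*(-1695 + (182/3 - 1*43)) = -2735*(-1695 + (182/3 - 43)) = -2735*(-1695 + 53/3) = -2735*(-5032/3) = 13762520/3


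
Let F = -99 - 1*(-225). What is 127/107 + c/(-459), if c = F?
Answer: 4979/5457 ≈ 0.91241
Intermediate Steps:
F = 126 (F = -99 + 225 = 126)
c = 126
127/107 + c/(-459) = 127/107 + 126/(-459) = 127*(1/107) + 126*(-1/459) = 127/107 - 14/51 = 4979/5457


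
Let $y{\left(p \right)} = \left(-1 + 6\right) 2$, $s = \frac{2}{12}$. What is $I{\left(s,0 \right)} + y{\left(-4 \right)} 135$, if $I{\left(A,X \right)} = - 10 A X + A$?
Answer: $\frac{8101}{6} \approx 1350.2$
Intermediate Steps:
$s = \frac{1}{6}$ ($s = 2 \cdot \frac{1}{12} = \frac{1}{6} \approx 0.16667$)
$y{\left(p \right)} = 10$ ($y{\left(p \right)} = 5 \cdot 2 = 10$)
$I{\left(A,X \right)} = A - 10 A X$ ($I{\left(A,X \right)} = - 10 A X + A = A - 10 A X$)
$I{\left(s,0 \right)} + y{\left(-4 \right)} 135 = \frac{1 - 0}{6} + 10 \cdot 135 = \frac{1 + 0}{6} + 1350 = \frac{1}{6} \cdot 1 + 1350 = \frac{1}{6} + 1350 = \frac{8101}{6}$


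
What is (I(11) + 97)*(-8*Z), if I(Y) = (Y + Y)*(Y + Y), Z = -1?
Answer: 4648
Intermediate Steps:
I(Y) = 4*Y**2 (I(Y) = (2*Y)*(2*Y) = 4*Y**2)
(I(11) + 97)*(-8*Z) = (4*11**2 + 97)*(-8*(-1)) = (4*121 + 97)*8 = (484 + 97)*8 = 581*8 = 4648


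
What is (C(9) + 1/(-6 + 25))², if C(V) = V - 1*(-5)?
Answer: 71289/361 ≈ 197.48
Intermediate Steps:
C(V) = 5 + V (C(V) = V + 5 = 5 + V)
(C(9) + 1/(-6 + 25))² = ((5 + 9) + 1/(-6 + 25))² = (14 + 1/19)² = (267/19)² = 71289/361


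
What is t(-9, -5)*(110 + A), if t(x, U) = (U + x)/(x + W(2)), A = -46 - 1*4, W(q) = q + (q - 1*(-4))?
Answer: 840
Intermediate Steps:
W(q) = 4 + 2*q (W(q) = q + (q + 4) = q + (4 + q) = 4 + 2*q)
A = -50 (A = -46 - 4 = -50)
t(x, U) = (U + x)/(8 + x) (t(x, U) = (U + x)/(x + (4 + 2*2)) = (U + x)/(x + (4 + 4)) = (U + x)/(x + 8) = (U + x)/(8 + x))
t(-9, -5)*(110 + A) = ((-5 - 9)/(8 - 9))*(110 - 50) = (-14/(-1))*60 = -1*(-14)*60 = 14*60 = 840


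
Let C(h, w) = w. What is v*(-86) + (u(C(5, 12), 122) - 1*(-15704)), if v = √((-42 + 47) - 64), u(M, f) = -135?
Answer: 15569 - 86*I*√59 ≈ 15569.0 - 660.58*I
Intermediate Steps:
v = I*√59 (v = √(5 - 64) = √(-59) = I*√59 ≈ 7.6811*I)
v*(-86) + (u(C(5, 12), 122) - 1*(-15704)) = (I*√59)*(-86) + (-135 - 1*(-15704)) = -86*I*√59 + (-135 + 15704) = -86*I*√59 + 15569 = 15569 - 86*I*√59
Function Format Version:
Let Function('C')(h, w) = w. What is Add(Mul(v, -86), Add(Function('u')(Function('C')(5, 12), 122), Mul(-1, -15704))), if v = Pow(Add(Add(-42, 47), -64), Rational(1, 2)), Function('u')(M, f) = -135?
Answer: Add(15569, Mul(-86, I, Pow(59, Rational(1, 2)))) ≈ Add(15569., Mul(-660.58, I))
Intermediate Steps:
v = Mul(I, Pow(59, Rational(1, 2))) (v = Pow(Add(5, -64), Rational(1, 2)) = Pow(-59, Rational(1, 2)) = Mul(I, Pow(59, Rational(1, 2))) ≈ Mul(7.6811, I))
Add(Mul(v, -86), Add(Function('u')(Function('C')(5, 12), 122), Mul(-1, -15704))) = Add(Mul(Mul(I, Pow(59, Rational(1, 2))), -86), Add(-135, Mul(-1, -15704))) = Add(Mul(-86, I, Pow(59, Rational(1, 2))), Add(-135, 15704)) = Add(Mul(-86, I, Pow(59, Rational(1, 2))), 15569) = Add(15569, Mul(-86, I, Pow(59, Rational(1, 2))))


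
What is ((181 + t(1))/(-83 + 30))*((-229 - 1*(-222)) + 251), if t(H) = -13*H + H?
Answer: -41236/53 ≈ -778.04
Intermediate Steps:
t(H) = -12*H
((181 + t(1))/(-83 + 30))*((-229 - 1*(-222)) + 251) = ((181 - 12*1)/(-83 + 30))*((-229 - 1*(-222)) + 251) = ((181 - 12)/(-53))*((-229 + 222) + 251) = (169*(-1/53))*(-7 + 251) = -169/53*244 = -41236/53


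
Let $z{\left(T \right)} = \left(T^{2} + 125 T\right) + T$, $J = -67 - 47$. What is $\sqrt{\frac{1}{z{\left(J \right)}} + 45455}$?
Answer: $\frac{\sqrt{2362932682}}{228} \approx 213.2$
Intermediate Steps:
$J = -114$ ($J = -67 - 47 = -114$)
$z{\left(T \right)} = T^{2} + 126 T$
$\sqrt{\frac{1}{z{\left(J \right)}} + 45455} = \sqrt{\frac{1}{\left(-114\right) \left(126 - 114\right)} + 45455} = \sqrt{\frac{1}{\left(-114\right) 12} + 45455} = \sqrt{\frac{1}{-1368} + 45455} = \sqrt{- \frac{1}{1368} + 45455} = \sqrt{\frac{62182439}{1368}} = \frac{\sqrt{2362932682}}{228}$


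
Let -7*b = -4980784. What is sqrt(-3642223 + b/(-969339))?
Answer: I*sqrt(3422299333545921351)/969339 ≈ 1908.5*I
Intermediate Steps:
b = 4980784/7 (b = -1/7*(-4980784) = 4980784/7 ≈ 7.1154e+5)
sqrt(-3642223 + b/(-969339)) = sqrt(-3642223 + (4980784/7)/(-969339)) = sqrt(-3642223 + (4980784/7)*(-1/969339)) = sqrt(-3642223 - 4980784/6785373) = sqrt(-24713846584963/6785373) = I*sqrt(3422299333545921351)/969339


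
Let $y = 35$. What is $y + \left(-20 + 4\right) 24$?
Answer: $-349$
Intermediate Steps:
$y + \left(-20 + 4\right) 24 = 35 + \left(-20 + 4\right) 24 = 35 - 384 = -349$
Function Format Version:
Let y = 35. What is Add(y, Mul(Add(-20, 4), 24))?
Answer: -349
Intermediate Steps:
Add(y, Mul(Add(-20, 4), 24)) = Add(35, Mul(Add(-20, 4), 24)) = Add(35, Mul(-16, 24)) = Add(35, -384) = -349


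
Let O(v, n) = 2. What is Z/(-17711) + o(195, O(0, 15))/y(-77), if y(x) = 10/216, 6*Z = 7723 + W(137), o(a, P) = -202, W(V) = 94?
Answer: -2318338141/531330 ≈ -4363.3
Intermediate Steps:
Z = 7817/6 (Z = (7723 + 94)/6 = (⅙)*7817 = 7817/6 ≈ 1302.8)
y(x) = 5/108 (y(x) = 10*(1/216) = 5/108)
Z/(-17711) + o(195, O(0, 15))/y(-77) = (7817/6)/(-17711) - 202/5/108 = (7817/6)*(-1/17711) - 202*108/5 = -7817/106266 - 21816/5 = -2318338141/531330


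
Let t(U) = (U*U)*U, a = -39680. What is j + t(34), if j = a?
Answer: -376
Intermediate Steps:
j = -39680
t(U) = U³ (t(U) = U²*U = U³)
j + t(34) = -39680 + 34³ = -39680 + 39304 = -376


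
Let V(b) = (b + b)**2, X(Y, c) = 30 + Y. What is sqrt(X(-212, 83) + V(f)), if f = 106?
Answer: sqrt(44762) ≈ 211.57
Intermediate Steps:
V(b) = 4*b**2 (V(b) = (2*b)**2 = 4*b**2)
sqrt(X(-212, 83) + V(f)) = sqrt((30 - 212) + 4*106**2) = sqrt(-182 + 4*11236) = sqrt(-182 + 44944) = sqrt(44762)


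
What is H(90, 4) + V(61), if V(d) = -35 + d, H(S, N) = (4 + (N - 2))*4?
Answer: 50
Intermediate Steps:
H(S, N) = 8 + 4*N (H(S, N) = (4 + (-2 + N))*4 = (2 + N)*4 = 8 + 4*N)
H(90, 4) + V(61) = (8 + 4*4) + (-35 + 61) = (8 + 16) + 26 = 24 + 26 = 50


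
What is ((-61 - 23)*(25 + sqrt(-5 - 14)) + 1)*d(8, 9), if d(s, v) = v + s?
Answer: -35683 - 1428*I*sqrt(19) ≈ -35683.0 - 6224.5*I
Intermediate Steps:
d(s, v) = s + v
((-61 - 23)*(25 + sqrt(-5 - 14)) + 1)*d(8, 9) = ((-61 - 23)*(25 + sqrt(-5 - 14)) + 1)*(8 + 9) = (-84*(25 + sqrt(-19)) + 1)*17 = (-84*(25 + I*sqrt(19)) + 1)*17 = ((-2100 - 84*I*sqrt(19)) + 1)*17 = (-2099 - 84*I*sqrt(19))*17 = -35683 - 1428*I*sqrt(19)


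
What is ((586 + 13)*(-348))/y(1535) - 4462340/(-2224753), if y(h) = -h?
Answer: 470603904256/3414995855 ≈ 137.81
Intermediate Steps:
((586 + 13)*(-348))/y(1535) - 4462340/(-2224753) = ((586 + 13)*(-348))/((-1*1535)) - 4462340/(-2224753) = (599*(-348))/(-1535) - 4462340*(-1/2224753) = -208452*(-1/1535) + 4462340/2224753 = 208452/1535 + 4462340/2224753 = 470603904256/3414995855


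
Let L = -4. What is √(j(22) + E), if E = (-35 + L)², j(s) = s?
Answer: √1543 ≈ 39.281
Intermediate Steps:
E = 1521 (E = (-35 - 4)² = (-39)² = 1521)
√(j(22) + E) = √(22 + 1521) = √1543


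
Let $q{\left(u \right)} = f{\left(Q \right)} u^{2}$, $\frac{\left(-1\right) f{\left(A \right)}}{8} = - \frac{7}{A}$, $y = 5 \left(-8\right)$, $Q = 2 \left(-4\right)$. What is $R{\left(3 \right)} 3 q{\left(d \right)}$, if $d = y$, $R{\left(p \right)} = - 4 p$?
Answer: $403200$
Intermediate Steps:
$Q = -8$
$y = -40$
$f{\left(A \right)} = \frac{56}{A}$ ($f{\left(A \right)} = - 8 \left(- \frac{7}{A}\right) = \frac{56}{A}$)
$d = -40$
$q{\left(u \right)} = - 7 u^{2}$ ($q{\left(u \right)} = \frac{56}{-8} u^{2} = 56 \left(- \frac{1}{8}\right) u^{2} = - 7 u^{2}$)
$R{\left(3 \right)} 3 q{\left(d \right)} = \left(-4\right) 3 \cdot 3 \left(- 7 \left(-40\right)^{2}\right) = \left(-12\right) 3 \left(\left(-7\right) 1600\right) = \left(-36\right) \left(-11200\right) = 403200$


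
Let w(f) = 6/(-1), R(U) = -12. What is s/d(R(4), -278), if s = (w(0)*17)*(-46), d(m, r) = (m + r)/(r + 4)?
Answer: 642804/145 ≈ 4433.1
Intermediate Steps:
d(m, r) = (m + r)/(4 + r)
w(f) = -6 (w(f) = 6*(-1) = -6)
s = 4692 (s = -6*17*(-46) = -102*(-46) = 4692)
s/d(R(4), -278) = 4692/(((-12 - 278)/(4 - 278))) = 4692/((-290/(-274))) = 4692/((-1/274*(-290))) = 4692/(145/137) = 4692*(137/145) = 642804/145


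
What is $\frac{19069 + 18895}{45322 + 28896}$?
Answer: $\frac{18982}{37109} \approx 0.51152$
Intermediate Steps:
$\frac{19069 + 18895}{45322 + 28896} = \frac{37964}{74218} = 37964 \cdot \frac{1}{74218} = \frac{18982}{37109}$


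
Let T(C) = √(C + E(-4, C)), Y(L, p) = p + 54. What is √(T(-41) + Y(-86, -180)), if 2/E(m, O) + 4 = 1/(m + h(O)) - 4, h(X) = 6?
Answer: √(-28350 + 15*I*√9285)/15 ≈ 0.28605 + 11.229*I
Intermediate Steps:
Y(L, p) = 54 + p
E(m, O) = 2/(-8 + 1/(6 + m)) (E(m, O) = 2/(-4 + (1/(m + 6) - 4)) = 2/(-4 + (1/(6 + m) - 4)) = 2/(-4 + (-4 + 1/(6 + m))) = 2/(-8 + 1/(6 + m)))
T(C) = √(-4/15 + C) (T(C) = √(C + 2*(-6 - 1*(-4))/(47 + 8*(-4))) = √(C + 2*(-6 + 4)/(47 - 32)) = √(C + 2*(-2)/15) = √(C + 2*(1/15)*(-2)) = √(C - 4/15) = √(-4/15 + C))
√(T(-41) + Y(-86, -180)) = √(√(-60 + 225*(-41))/15 + (54 - 180)) = √(√(-60 - 9225)/15 - 126) = √(√(-9285)/15 - 126) = √((I*√9285)/15 - 126) = √(I*√9285/15 - 126) = √(-126 + I*√9285/15)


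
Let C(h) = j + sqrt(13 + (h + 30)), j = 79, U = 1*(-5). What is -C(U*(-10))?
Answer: -79 - sqrt(93) ≈ -88.644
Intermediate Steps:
U = -5
C(h) = 79 + sqrt(43 + h) (C(h) = 79 + sqrt(13 + (h + 30)) = 79 + sqrt(13 + (30 + h)) = 79 + sqrt(43 + h))
-C(U*(-10)) = -(79 + sqrt(43 - 5*(-10))) = -(79 + sqrt(43 + 50)) = -(79 + sqrt(93)) = -79 - sqrt(93)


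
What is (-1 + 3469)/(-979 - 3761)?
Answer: -289/395 ≈ -0.73165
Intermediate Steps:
(-1 + 3469)/(-979 - 3761) = 3468/(-4740) = 3468*(-1/4740) = -289/395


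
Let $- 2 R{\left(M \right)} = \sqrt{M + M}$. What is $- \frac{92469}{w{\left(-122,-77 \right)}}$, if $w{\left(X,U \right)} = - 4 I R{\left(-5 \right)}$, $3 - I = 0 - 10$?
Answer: $\frac{7113 i \sqrt{10}}{20} \approx 1124.7 i$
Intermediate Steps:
$I = 13$ ($I = 3 - \left(0 - 10\right) = 3 - -10 = 3 + 10 = 13$)
$R{\left(M \right)} = - \frac{\sqrt{2} \sqrt{M}}{2}$ ($R{\left(M \right)} = - \frac{\sqrt{M + M}}{2} = - \frac{\sqrt{2 M}}{2} = - \frac{\sqrt{2} \sqrt{M}}{2}$)
$w{\left(X,U \right)} = 26 i \sqrt{10}$ ($w{\left(X,U \right)} = \left(-4\right) 13 \left(- \frac{\sqrt{2} \sqrt{-5}}{2}\right) = - 52 \left(- \frac{\sqrt{2} i \sqrt{5}}{2}\right) = - 52 \left(- \frac{i \sqrt{10}}{2}\right) = 26 i \sqrt{10}$)
$- \frac{92469}{w{\left(-122,-77 \right)}} = - \frac{92469}{26 i \sqrt{10}} = - 92469 \left(- \frac{i \sqrt{10}}{260}\right) = \frac{7113 i \sqrt{10}}{20}$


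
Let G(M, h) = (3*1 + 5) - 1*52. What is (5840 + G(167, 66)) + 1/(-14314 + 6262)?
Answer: 46669391/8052 ≈ 5796.0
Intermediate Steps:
G(M, h) = -44 (G(M, h) = (3 + 5) - 52 = 8 - 52 = -44)
(5840 + G(167, 66)) + 1/(-14314 + 6262) = (5840 - 44) + 1/(-14314 + 6262) = 5796 + 1/(-8052) = 5796 - 1/8052 = 46669391/8052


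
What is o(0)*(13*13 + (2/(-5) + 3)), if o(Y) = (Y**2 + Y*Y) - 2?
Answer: -1716/5 ≈ -343.20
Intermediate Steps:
o(Y) = -2 + 2*Y**2 (o(Y) = (Y**2 + Y**2) - 2 = 2*Y**2 - 2 = -2 + 2*Y**2)
o(0)*(13*13 + (2/(-5) + 3)) = (-2 + 2*0**2)*(13*13 + (2/(-5) + 3)) = (-2 + 2*0)*(169 + (-1/5*2 + 3)) = (-2 + 0)*(169 + (-2/5 + 3)) = -2*(169 + 13/5) = -2*858/5 = -1716/5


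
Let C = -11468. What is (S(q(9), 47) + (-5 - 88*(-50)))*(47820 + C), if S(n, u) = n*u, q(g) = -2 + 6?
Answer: 166601216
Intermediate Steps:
q(g) = 4
(S(q(9), 47) + (-5 - 88*(-50)))*(47820 + C) = (4*47 + (-5 - 88*(-50)))*(47820 - 11468) = (188 + (-5 + 4400))*36352 = (188 + 4395)*36352 = 4583*36352 = 166601216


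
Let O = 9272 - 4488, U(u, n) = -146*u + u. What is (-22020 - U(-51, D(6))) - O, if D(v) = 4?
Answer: -34199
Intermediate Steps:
U(u, n) = -145*u
O = 4784
(-22020 - U(-51, D(6))) - O = (-22020 - (-145)*(-51)) - 1*4784 = (-22020 - 1*7395) - 4784 = (-22020 - 7395) - 4784 = -29415 - 4784 = -34199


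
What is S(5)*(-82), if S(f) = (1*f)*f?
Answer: -2050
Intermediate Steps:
S(f) = f² (S(f) = f*f = f²)
S(5)*(-82) = 5²*(-82) = 25*(-82) = -2050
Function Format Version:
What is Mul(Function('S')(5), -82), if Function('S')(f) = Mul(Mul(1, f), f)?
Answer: -2050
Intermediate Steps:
Function('S')(f) = Pow(f, 2) (Function('S')(f) = Mul(f, f) = Pow(f, 2))
Mul(Function('S')(5), -82) = Mul(Pow(5, 2), -82) = Mul(25, -82) = -2050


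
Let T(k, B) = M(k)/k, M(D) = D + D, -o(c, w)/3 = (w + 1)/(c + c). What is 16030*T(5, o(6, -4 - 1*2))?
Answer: 32060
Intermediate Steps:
o(c, w) = -3*(1 + w)/(2*c) (o(c, w) = -3*(w + 1)/(c + c) = -3*(1 + w)/(2*c))
M(D) = 2*D
T(k, B) = 2 (T(k, B) = (2*k)/k = 2)
16030*T(5, o(6, -4 - 1*2)) = 16030*2 = 32060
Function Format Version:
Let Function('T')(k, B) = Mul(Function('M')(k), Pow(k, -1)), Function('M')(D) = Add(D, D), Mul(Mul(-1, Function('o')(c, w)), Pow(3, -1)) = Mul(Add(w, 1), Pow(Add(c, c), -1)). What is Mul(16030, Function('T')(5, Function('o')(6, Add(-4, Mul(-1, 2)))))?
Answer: 32060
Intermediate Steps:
Function('o')(c, w) = Mul(Rational(-3, 2), Pow(c, -1), Add(1, w)) (Function('o')(c, w) = Mul(-3, Mul(Add(w, 1), Pow(Add(c, c), -1))) = Mul(-3, Mul(Add(1, w), Pow(Mul(2, c), -1))) = Mul(-3, Mul(Add(1, w), Mul(Rational(1, 2), Pow(c, -1)))) = Mul(-3, Mul(Rational(1, 2), Pow(c, -1), Add(1, w))) = Mul(Rational(-3, 2), Pow(c, -1), Add(1, w)))
Function('M')(D) = Mul(2, D)
Function('T')(k, B) = 2 (Function('T')(k, B) = Mul(Mul(2, k), Pow(k, -1)) = 2)
Mul(16030, Function('T')(5, Function('o')(6, Add(-4, Mul(-1, 2))))) = Mul(16030, 2) = 32060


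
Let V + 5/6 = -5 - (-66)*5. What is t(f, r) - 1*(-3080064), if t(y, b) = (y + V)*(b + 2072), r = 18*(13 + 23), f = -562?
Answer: 7299472/3 ≈ 2.4332e+6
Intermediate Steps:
V = 1945/6 (V = -⅚ + (-5 - (-66)*5) = -⅚ + (-5 - 11*(-30)) = -⅚ + (-5 + 330) = -⅚ + 325 = 1945/6 ≈ 324.17)
r = 648 (r = 18*36 = 648)
t(y, b) = (2072 + b)*(1945/6 + y) (t(y, b) = (y + 1945/6)*(b + 2072) = (1945/6 + y)*(2072 + b) = (2072 + b)*(1945/6 + y))
t(f, r) - 1*(-3080064) = (2015020/3 + 2072*(-562) + (1945/6)*648 + 648*(-562)) - 1*(-3080064) = (2015020/3 - 1164464 + 210060 - 364176) + 3080064 = -1940720/3 + 3080064 = 7299472/3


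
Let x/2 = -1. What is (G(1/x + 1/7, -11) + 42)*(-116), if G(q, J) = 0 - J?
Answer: -6148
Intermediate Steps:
x = -2 (x = 2*(-1) = -2)
G(q, J) = -J
(G(1/x + 1/7, -11) + 42)*(-116) = (-1*(-11) + 42)*(-116) = (11 + 42)*(-116) = 53*(-116) = -6148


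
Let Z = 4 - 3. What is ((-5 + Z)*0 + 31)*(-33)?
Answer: -1023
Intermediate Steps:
Z = 1
((-5 + Z)*0 + 31)*(-33) = ((-5 + 1)*0 + 31)*(-33) = (-4*0 + 31)*(-33) = (0 + 31)*(-33) = 31*(-33) = -1023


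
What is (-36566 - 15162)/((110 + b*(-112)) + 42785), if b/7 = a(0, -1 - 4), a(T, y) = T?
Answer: -51728/42895 ≈ -1.2059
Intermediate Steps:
b = 0 (b = 7*0 = 0)
(-36566 - 15162)/((110 + b*(-112)) + 42785) = (-36566 - 15162)/((110 + 0*(-112)) + 42785) = -51728/((110 + 0) + 42785) = -51728/(110 + 42785) = -51728/42895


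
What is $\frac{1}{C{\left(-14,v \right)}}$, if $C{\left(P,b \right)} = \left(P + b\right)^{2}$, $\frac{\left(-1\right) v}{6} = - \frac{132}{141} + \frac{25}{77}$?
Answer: $\frac{13097161}{1397862544} \approx 0.0093694$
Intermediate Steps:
$v = \frac{13278}{3619}$ ($v = - 6 \left(- \frac{132}{141} + \frac{25}{77}\right) = - 6 \left(\left(-132\right) \frac{1}{141} + 25 \cdot \frac{1}{77}\right) = - 6 \left(- \frac{44}{47} + \frac{25}{77}\right) = \left(-6\right) \left(- \frac{2213}{3619}\right) = \frac{13278}{3619} \approx 3.669$)
$\frac{1}{C{\left(-14,v \right)}} = \frac{1}{\left(-14 + \frac{13278}{3619}\right)^{2}} = \frac{1}{\left(- \frac{37388}{3619}\right)^{2}} = \frac{1}{\frac{1397862544}{13097161}} = \frac{13097161}{1397862544}$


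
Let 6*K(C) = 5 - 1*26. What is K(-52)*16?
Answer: -56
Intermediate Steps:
K(C) = -7/2 (K(C) = (5 - 1*26)/6 = (5 - 26)/6 = (1/6)*(-21) = -7/2)
K(-52)*16 = -7/2*16 = -56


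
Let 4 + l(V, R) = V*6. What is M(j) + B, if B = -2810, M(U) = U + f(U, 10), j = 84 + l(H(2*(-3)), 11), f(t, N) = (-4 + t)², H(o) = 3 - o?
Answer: 14224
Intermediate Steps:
l(V, R) = -4 + 6*V (l(V, R) = -4 + V*6 = -4 + 6*V)
j = 134 (j = 84 + (-4 + 6*(3 - 2*(-3))) = 84 + (-4 + 6*(3 - 1*(-6))) = 84 + (-4 + 6*(3 + 6)) = 84 + (-4 + 6*9) = 84 + (-4 + 54) = 84 + 50 = 134)
M(U) = U + (-4 + U)²
M(j) + B = (134 + (-4 + 134)²) - 2810 = (134 + 130²) - 2810 = (134 + 16900) - 2810 = 17034 - 2810 = 14224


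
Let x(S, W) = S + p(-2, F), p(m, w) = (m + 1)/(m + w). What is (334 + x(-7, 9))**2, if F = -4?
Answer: 3853369/36 ≈ 1.0704e+5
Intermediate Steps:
p(m, w) = (1 + m)/(m + w)
x(S, W) = 1/6 + S (x(S, W) = S + (1 - 2)/(-2 - 4) = S - 1/(-6) = S - 1/6*(-1) = S + 1/6 = 1/6 + S)
(334 + x(-7, 9))**2 = (334 + (1/6 - 7))**2 = (334 - 41/6)**2 = (1963/6)**2 = 3853369/36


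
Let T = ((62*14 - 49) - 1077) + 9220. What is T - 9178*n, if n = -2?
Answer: 27318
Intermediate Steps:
T = 8962 (T = ((868 - 49) - 1077) + 9220 = (819 - 1077) + 9220 = -258 + 9220 = 8962)
T - 9178*n = 8962 - 9178*(-2) = 8962 + 18356 = 27318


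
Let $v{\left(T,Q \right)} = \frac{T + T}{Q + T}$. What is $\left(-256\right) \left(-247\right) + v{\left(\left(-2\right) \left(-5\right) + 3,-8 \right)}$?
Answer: $\frac{316186}{5} \approx 63237.0$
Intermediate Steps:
$v{\left(T,Q \right)} = \frac{2 T}{Q + T}$
$\left(-256\right) \left(-247\right) + v{\left(\left(-2\right) \left(-5\right) + 3,-8 \right)} = \left(-256\right) \left(-247\right) + \frac{2 \left(\left(-2\right) \left(-5\right) + 3\right)}{-8 + \left(\left(-2\right) \left(-5\right) + 3\right)} = 63232 + \frac{2 \left(10 + 3\right)}{-8 + \left(10 + 3\right)} = 63232 + 2 \cdot 13 \frac{1}{-8 + 13} = 63232 + 2 \cdot 13 \cdot \frac{1}{5} = 63232 + \frac{26}{5} = \frac{316186}{5}$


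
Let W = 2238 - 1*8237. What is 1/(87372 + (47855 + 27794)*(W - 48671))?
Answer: -1/4135643458 ≈ -2.4180e-10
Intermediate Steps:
W = -5999 (W = 2238 - 8237 = -5999)
1/(87372 + (47855 + 27794)*(W - 48671)) = 1/(87372 + (47855 + 27794)*(-5999 - 48671)) = 1/(87372 + 75649*(-54670)) = 1/(87372 - 4135730830) = 1/(-4135643458) = -1/4135643458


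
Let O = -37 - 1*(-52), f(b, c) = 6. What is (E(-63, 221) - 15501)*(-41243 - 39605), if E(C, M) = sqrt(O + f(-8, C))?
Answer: 1253224848 - 80848*sqrt(21) ≈ 1.2529e+9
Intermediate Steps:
O = 15 (O = -37 + 52 = 15)
E(C, M) = sqrt(21) (E(C, M) = sqrt(15 + 6) = sqrt(21))
(E(-63, 221) - 15501)*(-41243 - 39605) = (sqrt(21) - 15501)*(-41243 - 39605) = (-15501 + sqrt(21))*(-80848) = 1253224848 - 80848*sqrt(21)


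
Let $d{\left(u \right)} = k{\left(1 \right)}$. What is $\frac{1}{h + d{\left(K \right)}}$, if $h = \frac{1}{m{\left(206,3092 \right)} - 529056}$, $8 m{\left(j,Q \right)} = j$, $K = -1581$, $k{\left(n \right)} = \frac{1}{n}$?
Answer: $\frac{2116121}{2116117} \approx 1.0$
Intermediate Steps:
$m{\left(j,Q \right)} = \frac{j}{8}$
$d{\left(u \right)} = 1$ ($d{\left(u \right)} = 1^{-1} = 1$)
$h = - \frac{4}{2116121}$ ($h = \frac{1}{\frac{1}{8} \cdot 206 - 529056} = \frac{1}{\frac{103}{4} - 529056} = \frac{1}{- \frac{2116121}{4}} = - \frac{4}{2116121} \approx -1.8903 \cdot 10^{-6}$)
$\frac{1}{h + d{\left(K \right)}} = \frac{1}{- \frac{4}{2116121} + 1} = \frac{1}{\frac{2116117}{2116121}} = \frac{2116121}{2116117}$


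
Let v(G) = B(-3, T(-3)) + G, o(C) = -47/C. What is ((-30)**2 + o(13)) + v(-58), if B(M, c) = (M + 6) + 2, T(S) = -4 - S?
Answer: 10964/13 ≈ 843.38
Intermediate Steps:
B(M, c) = 8 + M (B(M, c) = (6 + M) + 2 = 8 + M)
v(G) = 5 + G (v(G) = (8 - 3) + G = 5 + G)
((-30)**2 + o(13)) + v(-58) = ((-30)**2 - 47/13) + (5 - 58) = (900 - 47*1/13) - 53 = (900 - 47/13) - 53 = 11653/13 - 53 = 10964/13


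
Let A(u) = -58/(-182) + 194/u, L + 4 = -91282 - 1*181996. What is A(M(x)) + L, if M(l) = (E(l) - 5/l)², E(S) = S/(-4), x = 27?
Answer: -1993017437911/7293013 ≈ -2.7328e+5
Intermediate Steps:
L = -273282 (L = -4 + (-91282 - 1*181996) = -4 + (-91282 - 181996) = -4 - 273278 = -273282)
E(S) = -S/4 (E(S) = S*(-¼) = -S/4)
M(l) = (-5/l - l/4)² (M(l) = (-l/4 - 5/l)² = (-5/l - l/4)²)
A(u) = 29/91 + 194/u (A(u) = -58*(-1/182) + 194/u = 29/91 + 194/u)
A(M(x)) + L = (29/91 + 194/(((1/16)*(20 + 27²)²/27²))) - 273282 = (29/91 + 194/(((1/16)*(1/729)*(20 + 729)²))) - 273282 = (29/91 + 194/(((1/16)*(1/729)*749²))) - 273282 = (29/91 + 194/(((1/16)*(1/729)*561001))) - 273282 = (29/91 + 194/(561001/11664)) - 273282 = (29/91 + 194*(11664/561001)) - 273282 = (29/91 + 2262816/561001) - 273282 = 31740755/7293013 - 273282 = -1993017437911/7293013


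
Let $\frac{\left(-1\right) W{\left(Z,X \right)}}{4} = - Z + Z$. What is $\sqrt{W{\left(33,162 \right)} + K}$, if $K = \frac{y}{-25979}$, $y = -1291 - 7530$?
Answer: $\frac{\sqrt{229160759}}{25979} \approx 0.5827$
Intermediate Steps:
$W{\left(Z,X \right)} = 0$ ($W{\left(Z,X \right)} = - 4 \left(- Z + Z\right) = \left(-4\right) 0 = 0$)
$y = -8821$
$K = \frac{8821}{25979}$ ($K = - \frac{8821}{-25979} = \left(-8821\right) \left(- \frac{1}{25979}\right) = \frac{8821}{25979} \approx 0.33954$)
$\sqrt{W{\left(33,162 \right)} + K} = \sqrt{0 + \frac{8821}{25979}} = \sqrt{\frac{8821}{25979}} = \frac{\sqrt{229160759}}{25979}$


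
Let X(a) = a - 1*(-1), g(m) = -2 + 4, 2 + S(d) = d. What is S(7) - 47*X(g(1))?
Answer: -136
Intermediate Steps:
S(d) = -2 + d
g(m) = 2
X(a) = 1 + a (X(a) = a + 1 = 1 + a)
S(7) - 47*X(g(1)) = (-2 + 7) - 47*(1 + 2) = 5 - 47*3 = 5 - 141 = -136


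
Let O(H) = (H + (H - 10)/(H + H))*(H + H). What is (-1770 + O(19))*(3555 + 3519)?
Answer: -7349886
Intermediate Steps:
O(H) = 2*H*(H + (-10 + H)/(2*H)) (O(H) = (H + (-10 + H)/((2*H)))*(2*H) = (H + (-10 + H)*(1/(2*H)))*(2*H) = (H + (-10 + H)/(2*H))*(2*H) = 2*H*(H + (-10 + H)/(2*H)))
(-1770 + O(19))*(3555 + 3519) = (-1770 + (-10 + 19 + 2*19²))*(3555 + 3519) = (-1770 + (-10 + 19 + 2*361))*7074 = (-1770 + (-10 + 19 + 722))*7074 = (-1770 + 731)*7074 = -1039*7074 = -7349886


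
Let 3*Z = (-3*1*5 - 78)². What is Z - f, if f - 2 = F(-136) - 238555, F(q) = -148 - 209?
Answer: 241793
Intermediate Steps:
F(q) = -357
Z = 2883 (Z = (-3*1*5 - 78)²/3 = (-3*5 - 78)²/3 = (-15 - 78)²/3 = (⅓)*(-93)² = (⅓)*8649 = 2883)
f = -238910 (f = 2 + (-357 - 238555) = 2 - 238912 = -238910)
Z - f = 2883 - 1*(-238910) = 2883 + 238910 = 241793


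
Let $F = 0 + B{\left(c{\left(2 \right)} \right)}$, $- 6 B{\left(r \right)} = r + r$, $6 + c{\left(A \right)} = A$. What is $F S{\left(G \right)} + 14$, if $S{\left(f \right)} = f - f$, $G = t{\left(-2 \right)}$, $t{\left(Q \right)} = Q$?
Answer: $14$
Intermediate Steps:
$G = -2$
$S{\left(f \right)} = 0$
$c{\left(A \right)} = -6 + A$
$B{\left(r \right)} = - \frac{r}{3}$ ($B{\left(r \right)} = - \frac{r + r}{6} = - \frac{2 r}{6} = - \frac{r}{3}$)
$F = \frac{4}{3}$ ($F = 0 - \frac{-6 + 2}{3} = 0 - - \frac{4}{3} = 0 + \frac{4}{3} = \frac{4}{3} \approx 1.3333$)
$F S{\left(G \right)} + 14 = \frac{4}{3} \cdot 0 + 14 = 0 + 14 = 14$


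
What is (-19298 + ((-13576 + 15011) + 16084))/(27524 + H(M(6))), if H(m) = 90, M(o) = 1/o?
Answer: -1779/27614 ≈ -0.064424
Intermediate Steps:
(-19298 + ((-13576 + 15011) + 16084))/(27524 + H(M(6))) = (-19298 + ((-13576 + 15011) + 16084))/(27524 + 90) = (-19298 + (1435 + 16084))/27614 = (-19298 + 17519)*(1/27614) = -1779*1/27614 = -1779/27614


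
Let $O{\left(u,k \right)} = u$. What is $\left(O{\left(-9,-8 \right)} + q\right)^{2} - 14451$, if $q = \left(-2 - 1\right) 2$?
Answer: $-14226$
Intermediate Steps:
$q = -6$ ($q = \left(-3\right) 2 = -6$)
$\left(O{\left(-9,-8 \right)} + q\right)^{2} - 14451 = \left(-9 - 6\right)^{2} - 14451 = \left(-15\right)^{2} - 14451 = 225 - 14451 = -14226$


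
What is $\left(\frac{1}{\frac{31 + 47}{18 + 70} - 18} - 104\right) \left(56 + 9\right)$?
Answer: $- \frac{5093140}{753} \approx -6763.8$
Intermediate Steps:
$\left(\frac{1}{\frac{31 + 47}{18 + 70} - 18} - 104\right) \left(56 + 9\right) = \left(\frac{1}{\frac{78}{88} - 18} - 104\right) 65 = \left(\frac{1}{78 \cdot \frac{1}{88} - 18} - 104\right) 65 = \left(\frac{1}{\frac{39}{44} - 18} - 104\right) 65 = \left(\frac{1}{- \frac{753}{44}} - 104\right) 65 = \left(- \frac{44}{753} - 104\right) 65 = \left(- \frac{78356}{753}\right) 65 = - \frac{5093140}{753}$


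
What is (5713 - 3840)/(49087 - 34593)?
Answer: 1873/14494 ≈ 0.12923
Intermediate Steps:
(5713 - 3840)/(49087 - 34593) = 1873/14494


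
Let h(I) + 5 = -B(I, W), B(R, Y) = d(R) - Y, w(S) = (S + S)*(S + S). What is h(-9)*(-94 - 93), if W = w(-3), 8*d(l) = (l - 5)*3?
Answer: -27115/4 ≈ -6778.8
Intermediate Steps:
d(l) = -15/8 + 3*l/8 (d(l) = ((l - 5)*3)/8 = ((-5 + l)*3)/8 = (-15 + 3*l)/8 = -15/8 + 3*l/8)
w(S) = 4*S**2 (w(S) = (2*S)*(2*S) = 4*S**2)
W = 36 (W = 4*(-3)**2 = 4*9 = 36)
B(R, Y) = -15/8 - Y + 3*R/8 (B(R, Y) = (-15/8 + 3*R/8) - Y = -15/8 - Y + 3*R/8)
h(I) = 263/8 - 3*I/8 (h(I) = -5 - (-15/8 - 1*36 + 3*I/8) = -5 - (-15/8 - 36 + 3*I/8) = -5 - (-303/8 + 3*I/8) = -5 + (303/8 - 3*I/8) = 263/8 - 3*I/8)
h(-9)*(-94 - 93) = (263/8 - 3/8*(-9))*(-94 - 93) = (263/8 + 27/8)*(-187) = (145/4)*(-187) = -27115/4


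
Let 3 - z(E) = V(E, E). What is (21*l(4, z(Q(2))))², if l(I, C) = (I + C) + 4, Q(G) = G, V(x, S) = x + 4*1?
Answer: 11025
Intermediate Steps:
V(x, S) = 4 + x (V(x, S) = x + 4 = 4 + x)
z(E) = -1 - E (z(E) = 3 - (4 + E) = 3 + (-4 - E) = -1 - E)
l(I, C) = 4 + C + I (l(I, C) = (C + I) + 4 = 4 + C + I)
(21*l(4, z(Q(2))))² = (21*(4 + (-1 - 1*2) + 4))² = (21*(4 + (-1 - 2) + 4))² = (21*(4 - 3 + 4))² = (21*5)² = 105² = 11025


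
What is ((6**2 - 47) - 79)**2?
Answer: 8100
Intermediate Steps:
((6**2 - 47) - 79)**2 = ((36 - 47) - 79)**2 = (-11 - 79)**2 = (-90)**2 = 8100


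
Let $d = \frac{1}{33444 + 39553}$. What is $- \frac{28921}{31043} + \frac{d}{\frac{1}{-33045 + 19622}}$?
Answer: $- \frac{2527836426}{2266045871} \approx -1.1155$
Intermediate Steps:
$d = \frac{1}{72997} \approx 1.3699 \cdot 10^{-5}$
$- \frac{28921}{31043} + \frac{d}{\frac{1}{-33045 + 19622}} = - \frac{28921}{31043} + \frac{1}{72997 \frac{1}{-33045 + 19622}} = \left(-28921\right) \frac{1}{31043} + \frac{1}{72997 \frac{1}{-13423}} = - \frac{28921}{31043} + \frac{1}{72997 \left(- \frac{1}{13423}\right)} = - \frac{28921}{31043} + \frac{1}{72997} \left(-13423\right) = - \frac{28921}{31043} - \frac{13423}{72997} = - \frac{2527836426}{2266045871}$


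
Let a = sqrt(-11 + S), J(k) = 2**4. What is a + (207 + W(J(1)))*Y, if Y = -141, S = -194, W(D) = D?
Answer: -31443 + I*sqrt(205) ≈ -31443.0 + 14.318*I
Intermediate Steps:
J(k) = 16
a = I*sqrt(205) (a = sqrt(-11 - 194) = sqrt(-205) = I*sqrt(205) ≈ 14.318*I)
a + (207 + W(J(1)))*Y = I*sqrt(205) + (207 + 16)*(-141) = I*sqrt(205) + 223*(-141) = I*sqrt(205) - 31443 = -31443 + I*sqrt(205)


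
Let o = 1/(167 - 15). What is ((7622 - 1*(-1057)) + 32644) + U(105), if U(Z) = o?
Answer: 6281097/152 ≈ 41323.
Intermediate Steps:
o = 1/152 ≈ 0.0065789
U(Z) = 1/152
((7622 - 1*(-1057)) + 32644) + U(105) = ((7622 - 1*(-1057)) + 32644) + 1/152 = ((7622 + 1057) + 32644) + 1/152 = (8679 + 32644) + 1/152 = 41323 + 1/152 = 6281097/152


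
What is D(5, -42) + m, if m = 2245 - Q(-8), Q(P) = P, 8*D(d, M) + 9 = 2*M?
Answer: 17931/8 ≈ 2241.4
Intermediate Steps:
D(d, M) = -9/8 + M/4 (D(d, M) = -9/8 + (2*M)/8 = -9/8 + M/4)
m = 2253 (m = 2245 - 1*(-8) = 2245 + 8 = 2253)
D(5, -42) + m = (-9/8 + (¼)*(-42)) + 2253 = (-9/8 - 21/2) + 2253 = -93/8 + 2253 = 17931/8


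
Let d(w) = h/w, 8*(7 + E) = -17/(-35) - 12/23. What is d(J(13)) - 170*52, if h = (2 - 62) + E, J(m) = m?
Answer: -56962793/6440 ≈ -8845.2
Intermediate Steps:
E = -45109/6440 (E = -7 + (-17/(-35) - 12/23)/8 = -7 + (-17*(-1/35) - 12*1/23)/8 = -7 + (17/35 - 12/23)/8 = -7 + (⅛)*(-29/805) = -7 - 29/6440 = -45109/6440 ≈ -7.0045)
h = -431509/6440 (h = (2 - 62) - 45109/6440 = -60 - 45109/6440 = -431509/6440 ≈ -67.005)
d(w) = -431509/(6440*w)
d(J(13)) - 170*52 = -431509/6440/13 - 170*52 = -431509/6440*1/13 - 8840 = -33193/6440 - 8840 = -56962793/6440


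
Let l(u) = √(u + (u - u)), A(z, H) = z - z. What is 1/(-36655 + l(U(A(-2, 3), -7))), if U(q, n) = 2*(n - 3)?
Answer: -7331/268717809 - 2*I*√5/1343589045 ≈ -2.7281e-5 - 3.3285e-9*I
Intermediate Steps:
A(z, H) = 0
U(q, n) = -6 + 2*n (U(q, n) = 2*(-3 + n) = -6 + 2*n)
l(u) = √u (l(u) = √(u + 0) = √u)
1/(-36655 + l(U(A(-2, 3), -7))) = 1/(-36655 + √(-6 + 2*(-7))) = 1/(-36655 + √(-6 - 14)) = 1/(-36655 + √(-20)) = 1/(-36655 + 2*I*√5)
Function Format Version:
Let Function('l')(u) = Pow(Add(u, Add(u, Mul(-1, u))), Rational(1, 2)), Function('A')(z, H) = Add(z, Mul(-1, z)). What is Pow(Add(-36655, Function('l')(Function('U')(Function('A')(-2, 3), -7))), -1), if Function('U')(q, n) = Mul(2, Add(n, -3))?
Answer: Add(Rational(-7331, 268717809), Mul(Rational(-2, 1343589045), I, Pow(5, Rational(1, 2)))) ≈ Add(-2.7281e-5, Mul(-3.3285e-9, I))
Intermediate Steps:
Function('A')(z, H) = 0
Function('U')(q, n) = Add(-6, Mul(2, n)) (Function('U')(q, n) = Mul(2, Add(-3, n)) = Add(-6, Mul(2, n)))
Function('l')(u) = Pow(u, Rational(1, 2)) (Function('l')(u) = Pow(Add(u, 0), Rational(1, 2)) = Pow(u, Rational(1, 2)))
Pow(Add(-36655, Function('l')(Function('U')(Function('A')(-2, 3), -7))), -1) = Pow(Add(-36655, Pow(Add(-6, Mul(2, -7)), Rational(1, 2))), -1) = Pow(Add(-36655, Pow(Add(-6, -14), Rational(1, 2))), -1) = Pow(Add(-36655, Pow(-20, Rational(1, 2))), -1) = Pow(Add(-36655, Mul(2, I, Pow(5, Rational(1, 2)))), -1)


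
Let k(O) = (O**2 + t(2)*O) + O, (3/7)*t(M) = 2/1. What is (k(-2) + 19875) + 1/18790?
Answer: 1119940373/56370 ≈ 19868.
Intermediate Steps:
t(M) = 14/3 (t(M) = 7*(2/1)/3 = 7*(2*1)/3 = (7/3)*2 = 14/3)
k(O) = O**2 + 17*O/3 (k(O) = (O**2 + 14*O/3) + O = O**2 + 17*O/3)
(k(-2) + 19875) + 1/18790 = ((1/3)*(-2)*(17 + 3*(-2)) + 19875) + 1/18790 = ((1/3)*(-2)*(17 - 6) + 19875) + 1/18790 = ((1/3)*(-2)*11 + 19875) + 1/18790 = (-22/3 + 19875) + 1/18790 = 59603/3 + 1/18790 = 1119940373/56370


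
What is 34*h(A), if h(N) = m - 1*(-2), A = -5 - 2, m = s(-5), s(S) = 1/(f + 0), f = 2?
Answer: 85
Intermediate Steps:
s(S) = 1/2 (s(S) = 1/(2 + 0) = 1/2)
m = 1/2 ≈ 0.50000
A = -7
h(N) = 5/2 (h(N) = 1/2 - 1*(-2) = 1/2 + 2 = 5/2)
34*h(A) = 34*(5/2) = 85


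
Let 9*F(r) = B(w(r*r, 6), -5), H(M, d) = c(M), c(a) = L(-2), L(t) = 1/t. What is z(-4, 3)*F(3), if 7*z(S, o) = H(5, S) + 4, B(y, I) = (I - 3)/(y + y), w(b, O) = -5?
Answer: 2/45 ≈ 0.044444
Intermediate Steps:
c(a) = -½ (c(a) = 1/(-2) = -½)
B(y, I) = (-3 + I)/(2*y) (B(y, I) = (-3 + I)/((2*y)) = (-3 + I)*(1/(2*y)) = (-3 + I)/(2*y))
H(M, d) = -½
F(r) = 4/45 (F(r) = ((½)*(-3 - 5)/(-5))/9 = ((½)*(-⅕)*(-8))/9 = (⅑)*(⅘) = 4/45)
z(S, o) = ½ (z(S, o) = (-½ + 4)/7 = (⅐)*(7/2) = ½)
z(-4, 3)*F(3) = (½)*(4/45) = 2/45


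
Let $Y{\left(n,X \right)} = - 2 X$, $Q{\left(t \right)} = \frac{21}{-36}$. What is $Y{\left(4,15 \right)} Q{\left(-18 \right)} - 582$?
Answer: $- \frac{1129}{2} \approx -564.5$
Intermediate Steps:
$Q{\left(t \right)} = - \frac{7}{12}$ ($Q{\left(t \right)} = 21 \left(- \frac{1}{36}\right) = - \frac{7}{12}$)
$Y{\left(4,15 \right)} Q{\left(-18 \right)} - 582 = \left(-2\right) 15 \left(- \frac{7}{12}\right) - 582 = \left(-30\right) \left(- \frac{7}{12}\right) - 582 = \frac{35}{2} - 582 = - \frac{1129}{2}$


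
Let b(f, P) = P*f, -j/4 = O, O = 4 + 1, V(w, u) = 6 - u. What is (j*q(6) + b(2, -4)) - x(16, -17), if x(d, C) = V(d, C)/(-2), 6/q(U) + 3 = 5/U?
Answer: 1531/26 ≈ 58.885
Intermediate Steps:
q(U) = 6/(-3 + 5/U)
O = 5
j = -20 (j = -4*5 = -20)
x(d, C) = -3 + C/2 (x(d, C) = (6 - C)/(-2) = (6 - C)*(-1/2) = -3 + C/2)
(j*q(6) + b(2, -4)) - x(16, -17) = (-(-120)*6/(-5 + 3*6) - 4*2) - (-3 + (1/2)*(-17)) = (-(-120)*6/(-5 + 18) - 8) - (-3 - 17/2) = (-(-120)*6/13 - 8) - 1*(-23/2) = (-(-120)*6/13 - 8) + 23/2 = (-20*(-36/13) - 8) + 23/2 = (720/13 - 8) + 23/2 = 616/13 + 23/2 = 1531/26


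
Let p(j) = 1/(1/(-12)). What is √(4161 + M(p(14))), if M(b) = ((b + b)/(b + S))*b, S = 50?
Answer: √1504857/19 ≈ 64.565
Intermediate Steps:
p(j) = -12 (p(j) = 1/(-1/12) = -12)
M(b) = 2*b²/(50 + b) (M(b) = ((b + b)/(b + 50))*b = ((2*b)/(50 + b))*b = (2*b/(50 + b))*b = 2*b²/(50 + b))
√(4161 + M(p(14))) = √(4161 + 2*(-12)²/(50 - 12)) = √(4161 + 2*144/38) = √(4161 + 2*144*(1/38)) = √(4161 + 144/19) = √(79203/19) = √1504857/19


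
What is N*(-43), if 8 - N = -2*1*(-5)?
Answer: 86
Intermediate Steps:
N = -2 (N = 8 - (-2*1)*(-5) = 8 - (-2)*(-5) = 8 - 1*10 = 8 - 10 = -2)
N*(-43) = -2*(-43) = 86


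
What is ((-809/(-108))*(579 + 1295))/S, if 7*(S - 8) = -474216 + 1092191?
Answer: 5306231/33373674 ≈ 0.15899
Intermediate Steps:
S = 618031/7 (S = 8 + (-474216 + 1092191)/7 = 8 + (1/7)*617975 = 8 + 617975/7 = 618031/7 ≈ 88290.)
((-809/(-108))*(579 + 1295))/S = ((-809/(-108))*(579 + 1295))/(618031/7) = (-809*(-1/108)*1874)*(7/618031) = ((809/108)*1874)*(7/618031) = (758033/54)*(7/618031) = 5306231/33373674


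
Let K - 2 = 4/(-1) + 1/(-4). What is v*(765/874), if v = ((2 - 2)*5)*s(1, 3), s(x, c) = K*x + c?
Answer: 0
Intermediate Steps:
K = -9/4 (K = 2 + (4/(-1) + 1/(-4)) = 2 + (4*(-1) + 1*(-¼)) = 2 + (-4 - ¼) = 2 - 17/4 = -9/4 ≈ -2.2500)
s(x, c) = c - 9*x/4 (s(x, c) = -9*x/4 + c = c - 9*x/4)
v = 0 (v = ((2 - 2)*5)*(3 - 9/4*1) = (0*5)*(3 - 9/4) = 0*(¾) = 0)
v*(765/874) = 0*(765/874) = 0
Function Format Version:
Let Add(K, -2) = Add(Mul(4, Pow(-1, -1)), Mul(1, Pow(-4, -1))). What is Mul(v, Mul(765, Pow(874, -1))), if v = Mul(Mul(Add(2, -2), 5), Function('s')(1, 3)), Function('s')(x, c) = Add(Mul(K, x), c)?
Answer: 0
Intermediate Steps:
K = Rational(-9, 4) (K = Add(2, Add(Mul(4, Pow(-1, -1)), Mul(1, Pow(-4, -1)))) = Add(2, Add(Mul(4, -1), Mul(1, Rational(-1, 4)))) = Add(2, Add(-4, Rational(-1, 4))) = Add(2, Rational(-17, 4)) = Rational(-9, 4) ≈ -2.2500)
Function('s')(x, c) = Add(c, Mul(Rational(-9, 4), x)) (Function('s')(x, c) = Add(Mul(Rational(-9, 4), x), c) = Add(c, Mul(Rational(-9, 4), x)))
v = 0 (v = Mul(Mul(Add(2, -2), 5), Add(3, Mul(Rational(-9, 4), 1))) = Mul(Mul(0, 5), Add(3, Rational(-9, 4))) = Mul(0, Rational(3, 4)) = 0)
Mul(v, Mul(765, Pow(874, -1))) = Mul(0, Mul(765, Pow(874, -1))) = Mul(0, Mul(765, Rational(1, 874))) = Mul(0, Rational(765, 874)) = 0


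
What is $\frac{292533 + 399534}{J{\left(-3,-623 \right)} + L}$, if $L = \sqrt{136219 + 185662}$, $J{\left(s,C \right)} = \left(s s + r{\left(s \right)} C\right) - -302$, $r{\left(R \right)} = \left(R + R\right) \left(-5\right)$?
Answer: $- \frac{12719499393}{337465760} - \frac{4844469 \sqrt{6569}}{337465760} \approx -38.855$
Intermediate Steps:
$r{\left(R \right)} = - 10 R$ ($r{\left(R \right)} = 2 R \left(-5\right) = - 10 R$)
$J{\left(s,C \right)} = 302 + s^{2} - 10 C s$ ($J{\left(s,C \right)} = \left(s s + - 10 s C\right) - -302 = \left(s^{2} - 10 C s\right) + 302 = 302 + s^{2} - 10 C s$)
$L = 7 \sqrt{6569}$ ($L = \sqrt{321881} = 7 \sqrt{6569} \approx 567.35$)
$\frac{292533 + 399534}{J{\left(-3,-623 \right)} + L} = \frac{292533 + 399534}{\left(302 + \left(-3\right)^{2} - \left(-6230\right) \left(-3\right)\right) + 7 \sqrt{6569}} = \frac{692067}{\left(302 + 9 - 18690\right) + 7 \sqrt{6569}} = \frac{692067}{-18379 + 7 \sqrt{6569}}$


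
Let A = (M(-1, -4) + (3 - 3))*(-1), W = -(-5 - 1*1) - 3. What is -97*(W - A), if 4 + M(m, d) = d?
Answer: 485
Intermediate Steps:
M(m, d) = -4 + d
W = 3 (W = -(-5 - 1) - 3 = -1*(-6) - 3 = 6 - 3 = 3)
A = 8 (A = ((-4 - 4) + (3 - 3))*(-1) = (-8 + 0)*(-1) = -8*(-1) = 8)
-97*(W - A) = -97*(3 - 1*8) = -97*(3 - 8) = -97*(-5) = 485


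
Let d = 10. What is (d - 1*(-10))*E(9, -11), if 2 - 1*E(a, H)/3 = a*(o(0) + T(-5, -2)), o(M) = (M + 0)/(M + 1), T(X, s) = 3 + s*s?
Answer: -3660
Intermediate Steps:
T(X, s) = 3 + s²
o(M) = M/(1 + M)
E(a, H) = 6 - 21*a (E(a, H) = 6 - 3*a*(0/(1 + 0) + (3 + (-2)²)) = 6 - 3*a*(0/1 + (3 + 4)) = 6 - 3*a*(0*1 + 7) = 6 - 3*a*(0 + 7) = 6 - 3*a*7 = 6 - 21*a)
(d - 1*(-10))*E(9, -11) = (10 - 1*(-10))*(6 - 21*9) = (10 + 10)*(6 - 189) = 20*(-183) = -3660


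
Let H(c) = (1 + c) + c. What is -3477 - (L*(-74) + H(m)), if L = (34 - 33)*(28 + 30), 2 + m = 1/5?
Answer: 4088/5 ≈ 817.60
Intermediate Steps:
m = -9/5 (m = -2 + 1/5 = -2 + ⅕ = -9/5 ≈ -1.8000)
H(c) = 1 + 2*c
L = 58 (L = 1*58 = 58)
-3477 - (L*(-74) + H(m)) = -3477 - (58*(-74) + (1 + 2*(-9/5))) = -3477 - (-4292 + (1 - 18/5)) = -3477 - (-4292 - 13/5) = -3477 - 1*(-21473/5) = -3477 + 21473/5 = 4088/5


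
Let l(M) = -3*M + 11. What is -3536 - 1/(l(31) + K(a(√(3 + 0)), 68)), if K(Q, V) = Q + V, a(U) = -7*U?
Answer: -24750/7 - √3/7 ≈ -3536.0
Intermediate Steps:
l(M) = 11 - 3*M
-3536 - 1/(l(31) + K(a(√(3 + 0)), 68)) = -3536 - 1/((11 - 3*31) + (-7*√(3 + 0) + 68)) = -3536 - 1/((11 - 93) + (-7*√3 + 68)) = -3536 - 1/(-82 + (68 - 7*√3)) = -3536 - 1/(-14 - 7*√3)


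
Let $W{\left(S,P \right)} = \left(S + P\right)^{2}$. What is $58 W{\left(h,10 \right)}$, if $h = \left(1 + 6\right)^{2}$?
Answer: $201898$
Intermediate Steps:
$h = 49$ ($h = 7^{2} = 49$)
$W{\left(S,P \right)} = \left(P + S\right)^{2}$
$58 W{\left(h,10 \right)} = 58 \left(10 + 49\right)^{2} = 58 \cdot 59^{2} = 58 \cdot 3481 = 201898$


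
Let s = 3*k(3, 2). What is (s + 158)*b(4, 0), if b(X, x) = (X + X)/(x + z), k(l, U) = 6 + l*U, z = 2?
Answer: 776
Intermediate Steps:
k(l, U) = 6 + U*l
s = 36 (s = 3*(6 + 2*3) = 3*(6 + 6) = 3*12 = 36)
b(X, x) = 2*X/(2 + x) (b(X, x) = (X + X)/(x + 2) = (2*X)/(2 + x) = 2*X/(2 + x))
(s + 158)*b(4, 0) = (36 + 158)*(2*4/(2 + 0)) = 194*(2*4/2) = 194*(2*4*(1/2)) = 194*4 = 776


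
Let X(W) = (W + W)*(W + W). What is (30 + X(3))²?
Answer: 4356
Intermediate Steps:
X(W) = 4*W² (X(W) = (2*W)*(2*W) = 4*W²)
(30 + X(3))² = (30 + 4*3²)² = (30 + 4*9)² = (30 + 36)² = 66² = 4356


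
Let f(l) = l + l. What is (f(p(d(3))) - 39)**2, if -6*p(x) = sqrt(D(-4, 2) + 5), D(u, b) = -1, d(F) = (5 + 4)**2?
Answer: 14161/9 ≈ 1573.4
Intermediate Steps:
d(F) = 81 (d(F) = 9**2 = 81)
p(x) = -1/3 (p(x) = -sqrt(-1 + 5)/6 = -sqrt(4)/6 = -1/6*2 = -1/3)
f(l) = 2*l
(f(p(d(3))) - 39)**2 = (2*(-1/3) - 39)**2 = (-2/3 - 39)**2 = (-119/3)**2 = 14161/9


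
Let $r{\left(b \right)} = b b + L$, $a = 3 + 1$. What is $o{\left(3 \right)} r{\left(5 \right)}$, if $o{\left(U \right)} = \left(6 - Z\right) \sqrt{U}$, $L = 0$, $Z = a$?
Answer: $50 \sqrt{3} \approx 86.603$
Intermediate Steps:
$a = 4$
$Z = 4$
$o{\left(U \right)} = 2 \sqrt{U}$ ($o{\left(U \right)} = \left(6 - 4\right) \sqrt{U} = 2 \sqrt{U}$)
$r{\left(b \right)} = b^{2}$ ($r{\left(b \right)} = b b + 0 = b^{2} + 0 = b^{2}$)
$o{\left(3 \right)} r{\left(5 \right)} = 2 \sqrt{3} \cdot 5^{2} = 2 \sqrt{3} \cdot 25 = 50 \sqrt{3}$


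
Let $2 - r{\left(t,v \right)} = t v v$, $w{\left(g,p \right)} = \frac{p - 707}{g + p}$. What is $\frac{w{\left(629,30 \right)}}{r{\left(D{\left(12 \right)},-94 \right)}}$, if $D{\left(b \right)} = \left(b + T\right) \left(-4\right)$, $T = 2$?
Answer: $- \frac{677}{326085062} \approx -2.0761 \cdot 10^{-6}$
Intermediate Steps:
$w{\left(g,p \right)} = \frac{-707 + p}{g + p}$
$D{\left(b \right)} = -8 - 4 b$ ($D{\left(b \right)} = \left(b + 2\right) \left(-4\right) = \left(2 + b\right) \left(-4\right) = -8 - 4 b$)
$r{\left(t,v \right)} = 2 - t v^{2}$ ($r{\left(t,v \right)} = 2 - t v v = 2 - t v^{2}$)
$\frac{w{\left(629,30 \right)}}{r{\left(D{\left(12 \right)},-94 \right)}} = \frac{\frac{1}{629 + 30} \left(-707 + 30\right)}{2 - \left(-8 - 48\right) \left(-94\right)^{2}} = \frac{\frac{1}{659} \left(-677\right)}{2 - \left(-8 - 48\right) 8836} = \frac{\frac{1}{659} \left(-677\right)}{2 - \left(-56\right) 8836} = - \frac{677}{659 \left(2 + 494816\right)} = - \frac{677}{659 \cdot 494818} = \left(- \frac{677}{659}\right) \frac{1}{494818} = - \frac{677}{326085062}$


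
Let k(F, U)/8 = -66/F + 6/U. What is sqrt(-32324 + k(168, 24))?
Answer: 2*I*sqrt(395983)/7 ≈ 179.79*I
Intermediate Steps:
k(F, U) = -528/F + 48/U (k(F, U) = 8*(-66/F + 6/U) = -528/F + 48/U)
sqrt(-32324 + k(168, 24)) = sqrt(-32324 + (-528/168 + 48/24)) = sqrt(-32324 + (-528*1/168 + 48*(1/24))) = sqrt(-32324 + (-22/7 + 2)) = sqrt(-32324 - 8/7) = sqrt(-226276/7) = 2*I*sqrt(395983)/7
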